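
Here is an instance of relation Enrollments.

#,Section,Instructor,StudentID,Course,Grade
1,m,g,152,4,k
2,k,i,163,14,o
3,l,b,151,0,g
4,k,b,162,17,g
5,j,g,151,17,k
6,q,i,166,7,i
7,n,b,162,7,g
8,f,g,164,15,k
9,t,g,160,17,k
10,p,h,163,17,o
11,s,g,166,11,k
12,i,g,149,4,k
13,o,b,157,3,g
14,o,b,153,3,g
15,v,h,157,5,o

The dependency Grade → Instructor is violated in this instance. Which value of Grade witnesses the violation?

o

Grade=k: rows 1, 5, 8, 9, 11, 12 → Instructor = g, g, g, g, g, g ✓
Grade=o: rows 2, 10, 15 → Instructor takes values {i, h} — violation
Grade=g: rows 3, 4, 7, 13, 14 → Instructor = b, b, b, b, b ✓
Grade=i: row 6 → Instructor = i ✓
The only Grade value with inconsistent Instructor is Grade=o.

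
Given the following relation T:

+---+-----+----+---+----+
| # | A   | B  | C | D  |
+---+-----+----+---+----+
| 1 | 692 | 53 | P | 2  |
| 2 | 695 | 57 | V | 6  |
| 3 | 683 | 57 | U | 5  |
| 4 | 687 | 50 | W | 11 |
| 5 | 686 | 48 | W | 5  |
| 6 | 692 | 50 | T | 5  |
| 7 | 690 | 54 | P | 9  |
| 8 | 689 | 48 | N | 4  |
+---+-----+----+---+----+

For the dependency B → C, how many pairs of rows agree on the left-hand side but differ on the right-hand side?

B=57: violating pairs (2,3) — 1 pair.
B=50: violating pairs (4,6) — 1 pair.
B=48: violating pairs (5,8) — 1 pair.

3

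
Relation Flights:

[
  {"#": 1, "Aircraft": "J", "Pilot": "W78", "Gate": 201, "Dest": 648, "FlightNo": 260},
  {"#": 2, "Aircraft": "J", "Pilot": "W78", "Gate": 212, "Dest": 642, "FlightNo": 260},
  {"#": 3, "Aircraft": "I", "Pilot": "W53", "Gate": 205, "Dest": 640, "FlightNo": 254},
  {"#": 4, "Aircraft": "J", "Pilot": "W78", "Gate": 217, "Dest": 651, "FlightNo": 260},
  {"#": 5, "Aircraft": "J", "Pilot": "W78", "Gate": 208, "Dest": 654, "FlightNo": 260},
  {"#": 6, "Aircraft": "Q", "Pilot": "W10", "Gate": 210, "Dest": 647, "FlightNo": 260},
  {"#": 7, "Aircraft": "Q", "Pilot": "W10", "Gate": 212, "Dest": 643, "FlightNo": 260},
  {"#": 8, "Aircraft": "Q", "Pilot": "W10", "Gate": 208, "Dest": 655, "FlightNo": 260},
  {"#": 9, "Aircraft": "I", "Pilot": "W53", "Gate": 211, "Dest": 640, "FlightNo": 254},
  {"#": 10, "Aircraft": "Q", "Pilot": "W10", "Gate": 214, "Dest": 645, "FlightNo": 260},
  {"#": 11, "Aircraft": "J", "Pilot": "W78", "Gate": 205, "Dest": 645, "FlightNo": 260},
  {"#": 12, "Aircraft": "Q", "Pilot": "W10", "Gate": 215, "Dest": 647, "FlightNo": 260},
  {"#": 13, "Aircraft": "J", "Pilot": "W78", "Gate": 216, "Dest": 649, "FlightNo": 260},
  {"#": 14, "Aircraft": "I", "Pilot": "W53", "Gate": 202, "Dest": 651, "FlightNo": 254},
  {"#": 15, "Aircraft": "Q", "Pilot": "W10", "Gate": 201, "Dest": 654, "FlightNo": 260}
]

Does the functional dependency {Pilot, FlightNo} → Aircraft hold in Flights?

(Pilot=W78, FlightNo=260): rows 1, 2, 4, 5, 11, 13 → Aircraft = J, J, J, J, J, J ✓
(Pilot=W53, FlightNo=254): rows 3, 9, 14 → Aircraft = I, I, I ✓
(Pilot=W10, FlightNo=260): rows 6, 7, 8, 10, 12, 15 → Aircraft = Q, Q, Q, Q, Q, Q ✓
Every {Pilot, FlightNo} value is associated with a single Aircraft value, so {Pilot, FlightNo} → Aircraft holds.

Yes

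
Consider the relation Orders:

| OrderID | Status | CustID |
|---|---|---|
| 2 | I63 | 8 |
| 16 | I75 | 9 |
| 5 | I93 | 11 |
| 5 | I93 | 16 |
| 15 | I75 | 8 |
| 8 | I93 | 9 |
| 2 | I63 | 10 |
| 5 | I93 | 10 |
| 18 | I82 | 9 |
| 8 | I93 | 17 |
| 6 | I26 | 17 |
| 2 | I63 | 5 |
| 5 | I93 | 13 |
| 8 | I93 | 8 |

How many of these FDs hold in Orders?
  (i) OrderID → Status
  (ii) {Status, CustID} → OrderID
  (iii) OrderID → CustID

(i) OrderID → Status: every LHS value maps to a single RHS value — holds.
(ii) {Status, CustID} → OrderID: every LHS value maps to a single RHS value — holds.
(iii) OrderID → CustID: OrderID=2: 3 rows → CustID takes values {8, 10, 5} — violation; OrderID=5: 4 rows → CustID takes values {11, 16, 10, 13} — violation; OrderID=8: 3 rows → CustID takes values {9, 17, 8} — violation — fails.
2 of the 3 dependencies hold.

2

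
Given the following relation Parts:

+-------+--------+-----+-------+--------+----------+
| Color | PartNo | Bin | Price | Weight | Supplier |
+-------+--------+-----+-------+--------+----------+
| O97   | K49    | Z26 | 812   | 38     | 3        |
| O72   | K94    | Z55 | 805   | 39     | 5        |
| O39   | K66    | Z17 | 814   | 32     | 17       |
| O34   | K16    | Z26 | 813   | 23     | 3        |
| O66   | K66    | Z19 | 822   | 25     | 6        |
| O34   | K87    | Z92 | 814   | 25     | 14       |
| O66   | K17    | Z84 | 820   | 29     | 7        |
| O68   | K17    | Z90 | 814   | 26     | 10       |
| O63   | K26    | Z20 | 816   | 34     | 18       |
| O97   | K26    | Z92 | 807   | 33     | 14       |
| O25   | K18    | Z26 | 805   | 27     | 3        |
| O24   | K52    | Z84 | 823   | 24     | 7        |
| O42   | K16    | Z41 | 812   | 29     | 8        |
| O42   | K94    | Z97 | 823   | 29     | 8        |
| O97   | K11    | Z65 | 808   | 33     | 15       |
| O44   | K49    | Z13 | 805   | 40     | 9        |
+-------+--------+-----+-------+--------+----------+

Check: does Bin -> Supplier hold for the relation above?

Yes

Bin=Z26: 3 rows → Supplier = 3, 3, 3 ✓
Bin=Z55: 1 row → Supplier = 5 ✓
Bin=Z17: 1 row → Supplier = 17 ✓
Bin=Z19: 1 row → Supplier = 6 ✓
Bin=Z92: 2 rows → Supplier = 14, 14 ✓
Bin=Z84: 2 rows → Supplier = 7, 7 ✓
Bin=Z90: 1 row → Supplier = 10 ✓
Bin=Z20: 1 row → Supplier = 18 ✓
Bin=Z41: 1 row → Supplier = 8 ✓
Bin=Z97: 1 row → Supplier = 8 ✓
Bin=Z65: 1 row → Supplier = 15 ✓
Bin=Z13: 1 row → Supplier = 9 ✓
Every Bin value is associated with a single Supplier value, so Bin -> Supplier holds.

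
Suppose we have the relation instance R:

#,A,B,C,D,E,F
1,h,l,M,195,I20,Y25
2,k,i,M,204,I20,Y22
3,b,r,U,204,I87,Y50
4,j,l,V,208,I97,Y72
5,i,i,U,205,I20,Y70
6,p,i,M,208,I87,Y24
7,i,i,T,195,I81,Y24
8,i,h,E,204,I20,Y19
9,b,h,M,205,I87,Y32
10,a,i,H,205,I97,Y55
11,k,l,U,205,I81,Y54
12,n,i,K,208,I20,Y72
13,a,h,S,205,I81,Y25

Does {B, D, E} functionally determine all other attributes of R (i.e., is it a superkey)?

All 13 rows have distinct {B, D, E} values, so {B, D, E} → (all attributes) holds and {B, D, E} is a superkey.

Yes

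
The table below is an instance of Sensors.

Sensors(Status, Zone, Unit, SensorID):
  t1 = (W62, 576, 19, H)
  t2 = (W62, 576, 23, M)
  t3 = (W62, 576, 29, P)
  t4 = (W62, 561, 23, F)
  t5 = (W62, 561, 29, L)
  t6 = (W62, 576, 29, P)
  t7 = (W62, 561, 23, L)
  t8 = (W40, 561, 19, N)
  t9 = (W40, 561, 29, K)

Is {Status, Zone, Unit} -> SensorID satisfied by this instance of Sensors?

(Status=W62, Zone=576, Unit=19): row 1 → SensorID = H ✓
(Status=W62, Zone=576, Unit=23): row 2 → SensorID = M ✓
(Status=W62, Zone=576, Unit=29): rows 3, 6 → SensorID = P, P ✓
(Status=W62, Zone=561, Unit=23): rows 4, 7 → SensorID takes values {F, L} — violation
(Status=W62, Zone=561, Unit=29): row 5 → SensorID = L ✓
(Status=W40, Zone=561, Unit=19): row 8 → SensorID = N ✓
(Status=W40, Zone=561, Unit=29): row 9 → SensorID = K ✓
Two rows agree on {Status, Zone, Unit} but differ on SensorID, so {Status, Zone, Unit} -> SensorID does not hold.

No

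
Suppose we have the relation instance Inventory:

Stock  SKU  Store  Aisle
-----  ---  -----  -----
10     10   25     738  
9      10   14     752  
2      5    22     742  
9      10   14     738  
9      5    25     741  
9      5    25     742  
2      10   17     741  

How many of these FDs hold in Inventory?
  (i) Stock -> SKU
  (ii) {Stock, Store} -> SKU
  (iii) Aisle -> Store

1

(i) Stock -> SKU: Stock=9: 4 rows → SKU takes values {10, 5} — violation; Stock=2: 2 rows → SKU takes values {5, 10} — violation — fails.
(ii) {Stock, Store} -> SKU: every LHS value maps to a single RHS value — holds.
(iii) Aisle -> Store: Aisle=738: 2 rows → Store takes values {25, 14} — violation; Aisle=742: 2 rows → Store takes values {22, 25} — violation; Aisle=741: 2 rows → Store takes values {25, 17} — violation — fails.
1 of the 3 dependencies holds.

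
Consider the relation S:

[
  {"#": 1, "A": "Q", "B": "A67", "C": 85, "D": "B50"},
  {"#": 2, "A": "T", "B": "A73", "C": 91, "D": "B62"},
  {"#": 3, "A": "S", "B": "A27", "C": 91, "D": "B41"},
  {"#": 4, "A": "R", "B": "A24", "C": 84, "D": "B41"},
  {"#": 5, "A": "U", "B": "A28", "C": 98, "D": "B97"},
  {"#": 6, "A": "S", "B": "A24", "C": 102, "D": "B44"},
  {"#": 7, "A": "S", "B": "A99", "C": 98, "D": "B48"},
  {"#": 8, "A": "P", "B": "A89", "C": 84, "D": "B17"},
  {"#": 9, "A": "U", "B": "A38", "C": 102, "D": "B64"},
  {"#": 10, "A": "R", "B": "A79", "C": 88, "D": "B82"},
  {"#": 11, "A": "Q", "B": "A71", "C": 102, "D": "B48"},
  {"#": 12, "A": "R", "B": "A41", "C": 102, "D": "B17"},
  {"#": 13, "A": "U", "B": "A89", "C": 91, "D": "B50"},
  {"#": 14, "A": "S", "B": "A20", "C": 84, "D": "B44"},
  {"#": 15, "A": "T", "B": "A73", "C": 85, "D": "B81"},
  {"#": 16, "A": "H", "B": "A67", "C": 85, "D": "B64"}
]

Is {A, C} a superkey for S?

Yes

All 16 rows have distinct {A, C} values, so {A, C} → (all attributes) holds and {A, C} is a superkey.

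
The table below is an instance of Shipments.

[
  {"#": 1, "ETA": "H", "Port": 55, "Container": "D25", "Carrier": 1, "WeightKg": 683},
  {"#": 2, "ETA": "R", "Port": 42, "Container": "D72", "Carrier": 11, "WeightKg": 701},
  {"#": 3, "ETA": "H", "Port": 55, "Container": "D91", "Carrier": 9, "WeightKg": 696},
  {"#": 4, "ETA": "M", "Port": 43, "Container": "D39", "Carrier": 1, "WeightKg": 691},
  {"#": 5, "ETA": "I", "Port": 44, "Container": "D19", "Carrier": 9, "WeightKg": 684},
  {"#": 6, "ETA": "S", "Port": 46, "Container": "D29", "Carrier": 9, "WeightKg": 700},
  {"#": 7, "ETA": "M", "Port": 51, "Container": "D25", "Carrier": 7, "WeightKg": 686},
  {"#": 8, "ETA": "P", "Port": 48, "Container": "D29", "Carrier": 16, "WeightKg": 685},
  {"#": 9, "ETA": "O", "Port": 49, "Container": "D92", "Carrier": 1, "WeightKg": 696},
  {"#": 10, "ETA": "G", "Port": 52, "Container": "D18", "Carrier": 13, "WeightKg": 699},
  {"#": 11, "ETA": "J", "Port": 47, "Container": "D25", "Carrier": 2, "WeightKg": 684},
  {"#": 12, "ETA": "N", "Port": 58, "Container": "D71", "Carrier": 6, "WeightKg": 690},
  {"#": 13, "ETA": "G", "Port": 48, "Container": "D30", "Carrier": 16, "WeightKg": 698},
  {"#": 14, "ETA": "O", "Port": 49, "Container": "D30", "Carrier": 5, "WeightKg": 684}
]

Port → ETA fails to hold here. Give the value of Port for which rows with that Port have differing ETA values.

48

Port=55: rows 1, 3 → ETA = H, H ✓
Port=42: row 2 → ETA = R ✓
Port=43: row 4 → ETA = M ✓
Port=44: row 5 → ETA = I ✓
Port=46: row 6 → ETA = S ✓
Port=51: row 7 → ETA = M ✓
Port=48: rows 8, 13 → ETA takes values {P, G} — violation
Port=49: rows 9, 14 → ETA = O, O ✓
Port=52: row 10 → ETA = G ✓
Port=47: row 11 → ETA = J ✓
Port=58: row 12 → ETA = N ✓
The only Port value with inconsistent ETA is Port=48.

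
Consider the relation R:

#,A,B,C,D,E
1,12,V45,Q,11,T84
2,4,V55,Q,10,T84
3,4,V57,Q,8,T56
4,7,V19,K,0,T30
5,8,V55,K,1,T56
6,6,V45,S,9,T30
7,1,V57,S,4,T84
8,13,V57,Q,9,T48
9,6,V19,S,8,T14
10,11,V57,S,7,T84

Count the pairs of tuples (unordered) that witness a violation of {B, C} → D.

(B=V57, C=Q): violating pairs (3,8) — 1 pair.
(B=V57, C=S): violating pairs (7,10) — 1 pair.

2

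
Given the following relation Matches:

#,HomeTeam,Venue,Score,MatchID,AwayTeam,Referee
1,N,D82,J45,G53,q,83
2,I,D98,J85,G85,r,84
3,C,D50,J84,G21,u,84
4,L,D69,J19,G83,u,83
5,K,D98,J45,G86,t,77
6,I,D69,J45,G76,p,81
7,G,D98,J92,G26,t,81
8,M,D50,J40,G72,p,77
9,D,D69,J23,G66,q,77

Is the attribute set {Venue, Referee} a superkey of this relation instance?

All 9 rows have distinct {Venue, Referee} values, so {Venue, Referee} → (all attributes) holds and {Venue, Referee} is a superkey.

Yes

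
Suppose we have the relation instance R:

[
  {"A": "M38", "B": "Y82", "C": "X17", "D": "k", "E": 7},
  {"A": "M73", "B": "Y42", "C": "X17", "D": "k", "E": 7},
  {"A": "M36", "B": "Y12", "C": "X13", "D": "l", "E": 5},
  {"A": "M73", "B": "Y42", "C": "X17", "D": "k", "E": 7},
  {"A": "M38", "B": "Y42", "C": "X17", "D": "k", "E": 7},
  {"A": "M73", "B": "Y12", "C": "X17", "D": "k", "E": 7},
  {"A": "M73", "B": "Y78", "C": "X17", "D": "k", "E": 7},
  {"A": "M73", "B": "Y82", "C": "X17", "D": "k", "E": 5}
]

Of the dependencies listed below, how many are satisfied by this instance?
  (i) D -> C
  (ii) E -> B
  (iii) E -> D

1

(i) D -> C: every LHS value maps to a single RHS value — holds.
(ii) E -> B: E=7: 6 rows → B takes values {Y82, Y42, Y12, Y78} — violation; E=5: 2 rows → B takes values {Y12, Y82} — violation — fails.
(iii) E -> D: E=5: 2 rows → D takes values {l, k} — violation — fails.
1 of the 3 dependencies holds.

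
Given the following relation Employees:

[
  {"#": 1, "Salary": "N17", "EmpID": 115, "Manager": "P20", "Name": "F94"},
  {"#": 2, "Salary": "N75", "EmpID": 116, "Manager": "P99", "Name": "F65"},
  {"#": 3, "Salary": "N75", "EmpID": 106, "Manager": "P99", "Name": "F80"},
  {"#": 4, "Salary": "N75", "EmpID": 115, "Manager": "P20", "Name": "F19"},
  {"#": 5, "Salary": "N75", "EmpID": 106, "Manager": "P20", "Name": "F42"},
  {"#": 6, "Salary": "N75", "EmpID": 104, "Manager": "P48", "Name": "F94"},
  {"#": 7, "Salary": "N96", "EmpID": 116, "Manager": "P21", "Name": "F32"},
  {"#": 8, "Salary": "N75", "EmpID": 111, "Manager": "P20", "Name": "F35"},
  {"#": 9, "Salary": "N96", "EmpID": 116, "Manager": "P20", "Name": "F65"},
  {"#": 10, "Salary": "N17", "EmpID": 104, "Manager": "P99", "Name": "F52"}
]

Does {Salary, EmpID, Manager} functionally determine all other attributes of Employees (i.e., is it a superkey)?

Yes

All 10 rows have distinct {Salary, EmpID, Manager} values, so {Salary, EmpID, Manager} → (all attributes) holds and {Salary, EmpID, Manager} is a superkey.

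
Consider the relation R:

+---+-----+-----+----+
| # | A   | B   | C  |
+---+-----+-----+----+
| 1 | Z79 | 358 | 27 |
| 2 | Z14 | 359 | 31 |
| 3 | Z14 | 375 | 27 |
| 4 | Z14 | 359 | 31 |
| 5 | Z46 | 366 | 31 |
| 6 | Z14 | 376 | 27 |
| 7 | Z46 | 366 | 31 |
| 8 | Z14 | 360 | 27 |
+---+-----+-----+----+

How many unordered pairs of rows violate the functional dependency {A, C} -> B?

(A=Z14, C=31): all 2 rows agree on B — 0 pairs.
(A=Z14, C=27): violating pairs (3,6), (3,8), (6,8) — 3 pairs.
(A=Z46, C=31): all 2 rows agree on B — 0 pairs.

3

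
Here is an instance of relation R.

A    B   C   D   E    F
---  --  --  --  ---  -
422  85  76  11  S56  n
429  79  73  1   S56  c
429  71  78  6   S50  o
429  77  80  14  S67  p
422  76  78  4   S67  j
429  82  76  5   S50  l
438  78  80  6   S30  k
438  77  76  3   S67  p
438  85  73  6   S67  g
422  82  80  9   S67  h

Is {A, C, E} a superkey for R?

Yes

All 10 rows have distinct {A, C, E} values, so {A, C, E} → (all attributes) holds and {A, C, E} is a superkey.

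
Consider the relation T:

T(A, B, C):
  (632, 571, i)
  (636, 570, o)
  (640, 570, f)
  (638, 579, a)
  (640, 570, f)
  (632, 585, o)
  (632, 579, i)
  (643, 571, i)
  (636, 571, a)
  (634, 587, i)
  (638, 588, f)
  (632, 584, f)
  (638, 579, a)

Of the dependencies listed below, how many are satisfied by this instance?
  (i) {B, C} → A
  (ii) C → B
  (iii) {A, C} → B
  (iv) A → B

(i) {B, C} → A: (B=571, C=i): 2 rows → A takes values {632, 643} — violation — fails.
(ii) C → B: C=i: 4 rows → B takes values {571, 579, 587} — violation; C=o: 2 rows → B takes values {570, 585} — violation; C=f: 4 rows → B takes values {570, 588, 584} — violation; C=a: 3 rows → B takes values {579, 571} — violation — fails.
(iii) {A, C} → B: (A=632, C=i): 2 rows → B takes values {571, 579} — violation — fails.
(iv) A → B: A=632: 4 rows → B takes values {571, 585, 579, 584} — violation; A=636: 2 rows → B takes values {570, 571} — violation; A=638: 3 rows → B takes values {579, 588} — violation — fails.
None of the 4 dependencies hold.

0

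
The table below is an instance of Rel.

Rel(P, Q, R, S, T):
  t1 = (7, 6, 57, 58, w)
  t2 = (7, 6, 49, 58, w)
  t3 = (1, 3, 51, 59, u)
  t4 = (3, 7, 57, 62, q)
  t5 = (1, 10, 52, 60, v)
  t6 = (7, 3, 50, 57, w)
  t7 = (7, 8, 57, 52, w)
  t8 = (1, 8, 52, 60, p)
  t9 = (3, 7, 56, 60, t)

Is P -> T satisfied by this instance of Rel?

P=7: rows 1, 2, 6, 7 → T = w, w, w, w ✓
P=1: rows 3, 5, 8 → T takes values {u, v, p} — violation
P=3: rows 4, 9 → T takes values {q, t} — violation
Two rows agree on P but differ on T, so P -> T does not hold.

No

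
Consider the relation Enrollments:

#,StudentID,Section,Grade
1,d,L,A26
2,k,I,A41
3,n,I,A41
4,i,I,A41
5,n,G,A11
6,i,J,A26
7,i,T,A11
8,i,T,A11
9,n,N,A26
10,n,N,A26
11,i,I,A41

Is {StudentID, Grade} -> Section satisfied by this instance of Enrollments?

(StudentID=d, Grade=A26): row 1 → Section = L ✓
(StudentID=k, Grade=A41): row 2 → Section = I ✓
(StudentID=n, Grade=A41): row 3 → Section = I ✓
(StudentID=i, Grade=A41): rows 4, 11 → Section = I, I ✓
(StudentID=n, Grade=A11): row 5 → Section = G ✓
(StudentID=i, Grade=A26): row 6 → Section = J ✓
(StudentID=i, Grade=A11): rows 7, 8 → Section = T, T ✓
(StudentID=n, Grade=A26): rows 9, 10 → Section = N, N ✓
Every {StudentID, Grade} value is associated with a single Section value, so {StudentID, Grade} -> Section holds.

Yes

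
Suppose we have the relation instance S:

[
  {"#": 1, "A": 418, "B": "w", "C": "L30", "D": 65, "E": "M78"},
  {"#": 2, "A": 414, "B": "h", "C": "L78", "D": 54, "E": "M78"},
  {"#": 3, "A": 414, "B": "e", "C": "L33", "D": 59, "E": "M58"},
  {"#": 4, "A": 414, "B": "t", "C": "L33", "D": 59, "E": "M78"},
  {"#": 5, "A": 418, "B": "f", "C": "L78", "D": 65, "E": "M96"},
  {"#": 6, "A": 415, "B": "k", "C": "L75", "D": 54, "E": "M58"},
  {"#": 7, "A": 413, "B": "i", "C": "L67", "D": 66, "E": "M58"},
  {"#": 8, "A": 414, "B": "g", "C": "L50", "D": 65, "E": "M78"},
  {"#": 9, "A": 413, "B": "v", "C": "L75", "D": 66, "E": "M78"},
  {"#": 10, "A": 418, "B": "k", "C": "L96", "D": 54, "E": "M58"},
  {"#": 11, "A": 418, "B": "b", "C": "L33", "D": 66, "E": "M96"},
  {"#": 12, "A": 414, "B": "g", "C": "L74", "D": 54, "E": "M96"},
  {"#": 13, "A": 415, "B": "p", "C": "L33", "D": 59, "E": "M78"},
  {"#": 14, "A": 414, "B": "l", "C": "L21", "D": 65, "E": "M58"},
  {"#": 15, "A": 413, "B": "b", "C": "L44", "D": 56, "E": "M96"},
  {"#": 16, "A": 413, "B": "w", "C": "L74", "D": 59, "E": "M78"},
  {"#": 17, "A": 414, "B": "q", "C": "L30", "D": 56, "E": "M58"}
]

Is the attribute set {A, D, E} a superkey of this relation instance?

Yes

All 17 rows have distinct {A, D, E} values, so {A, D, E} → (all attributes) holds and {A, D, E} is a superkey.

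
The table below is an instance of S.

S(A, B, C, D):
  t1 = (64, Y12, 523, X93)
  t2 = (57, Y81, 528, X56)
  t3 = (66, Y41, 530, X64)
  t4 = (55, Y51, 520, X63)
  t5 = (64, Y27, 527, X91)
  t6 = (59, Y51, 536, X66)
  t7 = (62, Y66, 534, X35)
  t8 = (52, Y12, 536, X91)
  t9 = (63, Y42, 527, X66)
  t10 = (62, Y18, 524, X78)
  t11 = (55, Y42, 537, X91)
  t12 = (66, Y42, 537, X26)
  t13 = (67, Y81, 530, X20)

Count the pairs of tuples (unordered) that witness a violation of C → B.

3

C=530: violating pairs (3,13) — 1 pair.
C=527: violating pairs (5,9) — 1 pair.
C=536: violating pairs (6,8) — 1 pair.
C=537: all 2 rows agree on B — 0 pairs.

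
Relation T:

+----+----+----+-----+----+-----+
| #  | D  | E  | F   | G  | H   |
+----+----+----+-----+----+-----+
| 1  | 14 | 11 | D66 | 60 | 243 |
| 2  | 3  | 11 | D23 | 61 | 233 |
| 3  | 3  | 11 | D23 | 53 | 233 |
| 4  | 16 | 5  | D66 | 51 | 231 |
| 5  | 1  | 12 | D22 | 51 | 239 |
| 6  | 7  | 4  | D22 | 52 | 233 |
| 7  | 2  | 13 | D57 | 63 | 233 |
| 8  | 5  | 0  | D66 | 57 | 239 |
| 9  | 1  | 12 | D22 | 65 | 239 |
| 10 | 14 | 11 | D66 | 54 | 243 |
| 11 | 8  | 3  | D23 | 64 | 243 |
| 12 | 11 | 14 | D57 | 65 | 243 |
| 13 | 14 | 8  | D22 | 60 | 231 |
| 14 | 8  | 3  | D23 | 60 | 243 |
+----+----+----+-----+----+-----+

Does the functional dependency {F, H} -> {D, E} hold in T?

(F=D66, H=243): rows 1, 10 → {D,E} = (14, 11), (14, 11) ✓
(F=D23, H=233): rows 2, 3 → {D,E} = (3, 11), (3, 11) ✓
(F=D66, H=231): row 4 → {D,E} = (16, 5) ✓
(F=D22, H=239): rows 5, 9 → {D,E} = (1, 12), (1, 12) ✓
(F=D22, H=233): row 6 → {D,E} = (7, 4) ✓
(F=D57, H=233): row 7 → {D,E} = (2, 13) ✓
(F=D66, H=239): row 8 → {D,E} = (5, 0) ✓
(F=D23, H=243): rows 11, 14 → {D,E} = (8, 3), (8, 3) ✓
(F=D57, H=243): row 12 → {D,E} = (11, 14) ✓
(F=D22, H=231): row 13 → {D,E} = (14, 8) ✓
Every {F, H} value is associated with a single {D, E} value, so {F, H} -> {D, E} holds.

Yes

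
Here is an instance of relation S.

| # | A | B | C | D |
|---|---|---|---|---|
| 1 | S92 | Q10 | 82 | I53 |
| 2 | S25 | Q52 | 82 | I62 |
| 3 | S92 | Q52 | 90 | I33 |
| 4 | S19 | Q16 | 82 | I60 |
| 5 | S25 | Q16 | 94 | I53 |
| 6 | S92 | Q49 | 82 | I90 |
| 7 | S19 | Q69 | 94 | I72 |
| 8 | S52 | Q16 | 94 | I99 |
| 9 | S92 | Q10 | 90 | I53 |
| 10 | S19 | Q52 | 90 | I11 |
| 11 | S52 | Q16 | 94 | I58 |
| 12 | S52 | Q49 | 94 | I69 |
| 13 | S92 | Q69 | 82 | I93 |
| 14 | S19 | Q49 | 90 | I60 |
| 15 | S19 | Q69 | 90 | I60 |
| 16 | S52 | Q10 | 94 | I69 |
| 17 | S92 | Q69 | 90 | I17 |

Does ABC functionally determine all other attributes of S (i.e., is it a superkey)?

No

Rows 8 and 11 have the same ABC value (A=S52, B=Q16, C=94) but are distinct tuples, so ABC does not determine every attribute — not a superkey.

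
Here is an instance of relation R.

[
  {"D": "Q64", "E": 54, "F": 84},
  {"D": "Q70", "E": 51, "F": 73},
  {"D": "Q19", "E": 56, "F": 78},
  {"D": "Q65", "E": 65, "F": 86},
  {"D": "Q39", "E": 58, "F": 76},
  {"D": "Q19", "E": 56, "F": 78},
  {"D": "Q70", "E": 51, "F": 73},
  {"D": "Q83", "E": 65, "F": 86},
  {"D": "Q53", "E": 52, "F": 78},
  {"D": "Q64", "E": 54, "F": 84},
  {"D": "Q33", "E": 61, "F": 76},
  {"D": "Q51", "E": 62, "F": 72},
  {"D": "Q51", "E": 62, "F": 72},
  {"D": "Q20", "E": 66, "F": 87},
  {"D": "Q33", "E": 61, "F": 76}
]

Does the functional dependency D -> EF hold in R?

Yes

D=Q64: 2 rows → {E,F} = (54, 84), (54, 84) ✓
D=Q70: 2 rows → {E,F} = (51, 73), (51, 73) ✓
D=Q19: 2 rows → {E,F} = (56, 78), (56, 78) ✓
D=Q65: 1 row → {E,F} = (65, 86) ✓
D=Q39: 1 row → {E,F} = (58, 76) ✓
D=Q83: 1 row → {E,F} = (65, 86) ✓
D=Q53: 1 row → {E,F} = (52, 78) ✓
D=Q33: 2 rows → {E,F} = (61, 76), (61, 76) ✓
D=Q51: 2 rows → {E,F} = (62, 72), (62, 72) ✓
D=Q20: 1 row → {E,F} = (66, 87) ✓
Every D value is associated with a single EF value, so D -> EF holds.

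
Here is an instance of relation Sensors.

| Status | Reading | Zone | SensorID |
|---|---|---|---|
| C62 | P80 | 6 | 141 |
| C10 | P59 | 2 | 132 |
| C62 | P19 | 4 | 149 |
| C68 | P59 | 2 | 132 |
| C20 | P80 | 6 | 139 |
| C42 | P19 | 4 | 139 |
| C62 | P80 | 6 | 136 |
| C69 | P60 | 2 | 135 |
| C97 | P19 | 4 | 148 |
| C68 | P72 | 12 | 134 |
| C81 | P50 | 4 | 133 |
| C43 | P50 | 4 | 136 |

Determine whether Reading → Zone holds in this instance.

Yes

Reading=P80: 3 rows → Zone = 6, 6, 6 ✓
Reading=P59: 2 rows → Zone = 2, 2 ✓
Reading=P19: 3 rows → Zone = 4, 4, 4 ✓
Reading=P60: 1 row → Zone = 2 ✓
Reading=P72: 1 row → Zone = 12 ✓
Reading=P50: 2 rows → Zone = 4, 4 ✓
Every Reading value is associated with a single Zone value, so Reading → Zone holds.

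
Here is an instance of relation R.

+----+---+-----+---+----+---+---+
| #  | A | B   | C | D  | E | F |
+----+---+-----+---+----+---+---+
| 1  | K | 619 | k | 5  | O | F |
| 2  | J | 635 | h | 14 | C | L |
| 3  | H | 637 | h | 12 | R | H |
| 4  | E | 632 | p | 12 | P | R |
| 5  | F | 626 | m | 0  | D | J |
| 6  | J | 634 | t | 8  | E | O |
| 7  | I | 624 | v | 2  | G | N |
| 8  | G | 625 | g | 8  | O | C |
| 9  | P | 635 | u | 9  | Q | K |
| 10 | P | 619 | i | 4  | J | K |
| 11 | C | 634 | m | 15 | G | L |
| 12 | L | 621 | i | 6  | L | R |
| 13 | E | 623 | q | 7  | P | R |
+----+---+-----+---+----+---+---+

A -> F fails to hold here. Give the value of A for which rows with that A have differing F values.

A=K: row 1 → F = F ✓
A=J: rows 2, 6 → F takes values {L, O} — violation
A=H: row 3 → F = H ✓
A=E: rows 4, 13 → F = R, R ✓
A=F: row 5 → F = J ✓
A=I: row 7 → F = N ✓
A=G: row 8 → F = C ✓
A=P: rows 9, 10 → F = K, K ✓
A=C: row 11 → F = L ✓
A=L: row 12 → F = R ✓
The only A value with inconsistent F is A=J.

J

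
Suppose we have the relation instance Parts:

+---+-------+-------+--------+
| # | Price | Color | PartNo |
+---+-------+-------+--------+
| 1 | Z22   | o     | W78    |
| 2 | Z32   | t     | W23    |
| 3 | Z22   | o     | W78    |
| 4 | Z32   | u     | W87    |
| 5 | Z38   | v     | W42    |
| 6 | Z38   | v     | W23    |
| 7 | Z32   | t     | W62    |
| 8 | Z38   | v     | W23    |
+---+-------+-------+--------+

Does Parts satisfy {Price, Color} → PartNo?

(Price=Z22, Color=o): rows 1, 3 → PartNo = W78, W78 ✓
(Price=Z32, Color=t): rows 2, 7 → PartNo takes values {W23, W62} — violation
(Price=Z32, Color=u): row 4 → PartNo = W87 ✓
(Price=Z38, Color=v): rows 5, 6, 8 → PartNo takes values {W42, W23} — violation
Two rows agree on {Price, Color} but differ on PartNo, so {Price, Color} → PartNo does not hold.

No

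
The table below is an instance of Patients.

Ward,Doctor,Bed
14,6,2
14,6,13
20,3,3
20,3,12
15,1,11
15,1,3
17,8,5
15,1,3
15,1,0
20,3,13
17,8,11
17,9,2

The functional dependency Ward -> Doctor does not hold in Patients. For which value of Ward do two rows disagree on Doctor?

Ward=14: 2 rows → Doctor = 6, 6 ✓
Ward=20: 3 rows → Doctor = 3, 3, 3 ✓
Ward=15: 4 rows → Doctor = 1, 1, 1, 1 ✓
Ward=17: 3 rows → Doctor takes values {8, 9} — violation
The only Ward value with inconsistent Doctor is Ward=17.

17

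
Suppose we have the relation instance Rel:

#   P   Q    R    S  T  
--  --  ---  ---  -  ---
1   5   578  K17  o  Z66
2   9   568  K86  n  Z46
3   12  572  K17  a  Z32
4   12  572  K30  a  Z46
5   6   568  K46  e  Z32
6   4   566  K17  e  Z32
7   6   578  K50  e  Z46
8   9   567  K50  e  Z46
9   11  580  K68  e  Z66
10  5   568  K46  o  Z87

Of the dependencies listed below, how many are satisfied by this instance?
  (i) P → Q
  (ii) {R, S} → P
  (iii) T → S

(i) P → Q: P=5: rows 1, 10 → Q takes values {578, 568} — violation; P=9: rows 2, 8 → Q takes values {568, 567} — violation; P=6: rows 5, 7 → Q takes values {568, 578} — violation — fails.
(ii) {R, S} → P: (R=K50, S=e): rows 7, 8 → P takes values {6, 9} — violation — fails.
(iii) T → S: T=Z66: rows 1, 9 → S takes values {o, e} — violation; T=Z46: rows 2, 4, 7, 8 → S takes values {n, a, e} — violation; T=Z32: rows 3, 5, 6 → S takes values {a, e} — violation — fails.
None of the 3 dependencies hold.

0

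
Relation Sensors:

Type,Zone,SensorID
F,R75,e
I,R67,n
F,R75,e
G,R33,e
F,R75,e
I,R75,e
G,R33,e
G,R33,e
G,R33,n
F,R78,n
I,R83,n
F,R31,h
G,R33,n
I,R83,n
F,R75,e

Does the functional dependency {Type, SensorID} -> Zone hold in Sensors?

(Type=F, SensorID=e): 4 rows → Zone = R75, R75, R75, R75 ✓
(Type=I, SensorID=n): 3 rows → Zone takes values {R67, R83} — violation
(Type=G, SensorID=e): 3 rows → Zone = R33, R33, R33 ✓
(Type=I, SensorID=e): 1 row → Zone = R75 ✓
(Type=G, SensorID=n): 2 rows → Zone = R33, R33 ✓
(Type=F, SensorID=n): 1 row → Zone = R78 ✓
(Type=F, SensorID=h): 1 row → Zone = R31 ✓
Two rows agree on {Type, SensorID} but differ on Zone, so {Type, SensorID} -> Zone does not hold.

No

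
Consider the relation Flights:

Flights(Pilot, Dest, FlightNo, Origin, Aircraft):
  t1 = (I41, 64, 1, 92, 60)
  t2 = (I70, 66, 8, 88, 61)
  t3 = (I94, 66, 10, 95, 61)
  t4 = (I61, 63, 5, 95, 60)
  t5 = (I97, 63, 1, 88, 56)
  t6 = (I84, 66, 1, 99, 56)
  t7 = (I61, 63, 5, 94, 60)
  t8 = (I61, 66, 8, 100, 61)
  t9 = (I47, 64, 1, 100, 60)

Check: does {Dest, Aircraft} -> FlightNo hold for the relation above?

(Dest=64, Aircraft=60): rows 1, 9 → FlightNo = 1, 1 ✓
(Dest=66, Aircraft=61): rows 2, 3, 8 → FlightNo takes values {8, 10} — violation
(Dest=63, Aircraft=60): rows 4, 7 → FlightNo = 5, 5 ✓
(Dest=63, Aircraft=56): row 5 → FlightNo = 1 ✓
(Dest=66, Aircraft=56): row 6 → FlightNo = 1 ✓
Two rows agree on {Dest, Aircraft} but differ on FlightNo, so {Dest, Aircraft} -> FlightNo does not hold.

No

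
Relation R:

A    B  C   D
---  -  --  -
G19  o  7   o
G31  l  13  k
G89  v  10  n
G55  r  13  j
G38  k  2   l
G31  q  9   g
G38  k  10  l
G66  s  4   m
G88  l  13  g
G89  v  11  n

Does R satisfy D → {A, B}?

No

D=o: 1 row → {A,B} = (G19, o) ✓
D=k: 1 row → {A,B} = (G31, l) ✓
D=n: 2 rows → {A,B} = (G89, v), (G89, v) ✓
D=j: 1 row → {A,B} = (G55, r) ✓
D=l: 2 rows → {A,B} = (G38, k), (G38, k) ✓
D=g: 2 rows → {A,B} takes values {(G31, q), (G88, l)} — violation
D=m: 1 row → {A,B} = (G66, s) ✓
Two rows agree on D but differ on {A, B}, so D → {A, B} does not hold.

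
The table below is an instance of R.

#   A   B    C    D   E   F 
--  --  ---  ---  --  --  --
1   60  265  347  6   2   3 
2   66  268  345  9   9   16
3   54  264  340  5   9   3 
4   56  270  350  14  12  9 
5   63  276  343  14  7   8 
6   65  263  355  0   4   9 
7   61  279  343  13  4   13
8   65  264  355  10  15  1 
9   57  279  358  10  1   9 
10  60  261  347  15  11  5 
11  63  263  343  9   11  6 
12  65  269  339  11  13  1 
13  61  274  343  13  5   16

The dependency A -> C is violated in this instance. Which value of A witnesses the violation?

65

A=60: rows 1, 10 → C = 347, 347 ✓
A=66: row 2 → C = 345 ✓
A=54: row 3 → C = 340 ✓
A=56: row 4 → C = 350 ✓
A=63: rows 5, 11 → C = 343, 343 ✓
A=65: rows 6, 8, 12 → C takes values {355, 339} — violation
A=61: rows 7, 13 → C = 343, 343 ✓
A=57: row 9 → C = 358 ✓
The only A value with inconsistent C is A=65.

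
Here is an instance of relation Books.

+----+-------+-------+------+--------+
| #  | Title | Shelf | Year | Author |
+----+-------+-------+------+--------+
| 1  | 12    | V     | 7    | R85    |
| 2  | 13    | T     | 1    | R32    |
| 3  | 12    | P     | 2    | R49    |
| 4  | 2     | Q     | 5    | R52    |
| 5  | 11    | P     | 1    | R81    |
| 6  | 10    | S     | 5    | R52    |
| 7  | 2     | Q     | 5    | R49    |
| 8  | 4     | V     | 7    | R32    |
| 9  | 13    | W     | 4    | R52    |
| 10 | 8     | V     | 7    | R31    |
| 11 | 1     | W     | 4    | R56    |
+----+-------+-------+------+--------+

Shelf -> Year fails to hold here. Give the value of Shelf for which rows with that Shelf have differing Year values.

P

Shelf=V: rows 1, 8, 10 → Year = 7, 7, 7 ✓
Shelf=T: row 2 → Year = 1 ✓
Shelf=P: rows 3, 5 → Year takes values {2, 1} — violation
Shelf=Q: rows 4, 7 → Year = 5, 5 ✓
Shelf=S: row 6 → Year = 5 ✓
Shelf=W: rows 9, 11 → Year = 4, 4 ✓
The only Shelf value with inconsistent Year is Shelf=P.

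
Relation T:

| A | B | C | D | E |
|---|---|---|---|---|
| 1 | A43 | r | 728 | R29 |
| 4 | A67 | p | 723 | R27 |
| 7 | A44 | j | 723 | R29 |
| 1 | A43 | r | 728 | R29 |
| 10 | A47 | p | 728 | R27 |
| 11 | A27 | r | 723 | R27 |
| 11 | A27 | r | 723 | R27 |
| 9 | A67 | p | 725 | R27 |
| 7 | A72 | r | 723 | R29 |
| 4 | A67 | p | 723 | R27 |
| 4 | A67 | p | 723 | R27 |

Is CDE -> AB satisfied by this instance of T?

(C=r, D=728, E=R29): 2 rows → {A,B} = (1, A43), (1, A43) ✓
(C=p, D=723, E=R27): 3 rows → {A,B} = (4, A67), (4, A67), (4, A67) ✓
(C=j, D=723, E=R29): 1 row → {A,B} = (7, A44) ✓
(C=p, D=728, E=R27): 1 row → {A,B} = (10, A47) ✓
(C=r, D=723, E=R27): 2 rows → {A,B} = (11, A27), (11, A27) ✓
(C=p, D=725, E=R27): 1 row → {A,B} = (9, A67) ✓
(C=r, D=723, E=R29): 1 row → {A,B} = (7, A72) ✓
Every CDE value is associated with a single AB value, so CDE -> AB holds.

Yes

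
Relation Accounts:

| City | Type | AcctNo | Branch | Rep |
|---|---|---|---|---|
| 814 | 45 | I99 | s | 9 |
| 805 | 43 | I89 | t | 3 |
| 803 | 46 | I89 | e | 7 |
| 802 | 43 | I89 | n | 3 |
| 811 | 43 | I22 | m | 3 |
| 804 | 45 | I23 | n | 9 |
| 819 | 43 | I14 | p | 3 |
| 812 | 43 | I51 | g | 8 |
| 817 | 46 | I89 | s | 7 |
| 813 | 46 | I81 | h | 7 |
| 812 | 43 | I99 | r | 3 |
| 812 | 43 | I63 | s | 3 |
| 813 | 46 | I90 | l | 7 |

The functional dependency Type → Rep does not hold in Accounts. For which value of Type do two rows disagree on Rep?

43

Type=45: 2 rows → Rep = 9, 9 ✓
Type=43: 7 rows → Rep takes values {3, 8} — violation
Type=46: 4 rows → Rep = 7, 7, 7, 7 ✓
The only Type value with inconsistent Rep is Type=43.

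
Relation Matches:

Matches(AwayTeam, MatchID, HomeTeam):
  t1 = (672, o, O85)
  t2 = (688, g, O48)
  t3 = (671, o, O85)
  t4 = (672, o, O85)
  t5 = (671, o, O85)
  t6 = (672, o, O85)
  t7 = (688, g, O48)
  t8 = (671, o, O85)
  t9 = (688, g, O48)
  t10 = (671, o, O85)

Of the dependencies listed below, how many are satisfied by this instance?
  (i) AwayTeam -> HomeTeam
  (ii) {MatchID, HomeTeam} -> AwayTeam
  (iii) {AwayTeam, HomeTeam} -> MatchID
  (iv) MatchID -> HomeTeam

3

(i) AwayTeam -> HomeTeam: every LHS value maps to a single RHS value — holds.
(ii) {MatchID, HomeTeam} -> AwayTeam: (MatchID=o, HomeTeam=O85): rows 1, 3, 4, 5, 6, 8, 10 → AwayTeam takes values {672, 671} — violation — fails.
(iii) {AwayTeam, HomeTeam} -> MatchID: every LHS value maps to a single RHS value — holds.
(iv) MatchID -> HomeTeam: every LHS value maps to a single RHS value — holds.
3 of the 4 dependencies hold.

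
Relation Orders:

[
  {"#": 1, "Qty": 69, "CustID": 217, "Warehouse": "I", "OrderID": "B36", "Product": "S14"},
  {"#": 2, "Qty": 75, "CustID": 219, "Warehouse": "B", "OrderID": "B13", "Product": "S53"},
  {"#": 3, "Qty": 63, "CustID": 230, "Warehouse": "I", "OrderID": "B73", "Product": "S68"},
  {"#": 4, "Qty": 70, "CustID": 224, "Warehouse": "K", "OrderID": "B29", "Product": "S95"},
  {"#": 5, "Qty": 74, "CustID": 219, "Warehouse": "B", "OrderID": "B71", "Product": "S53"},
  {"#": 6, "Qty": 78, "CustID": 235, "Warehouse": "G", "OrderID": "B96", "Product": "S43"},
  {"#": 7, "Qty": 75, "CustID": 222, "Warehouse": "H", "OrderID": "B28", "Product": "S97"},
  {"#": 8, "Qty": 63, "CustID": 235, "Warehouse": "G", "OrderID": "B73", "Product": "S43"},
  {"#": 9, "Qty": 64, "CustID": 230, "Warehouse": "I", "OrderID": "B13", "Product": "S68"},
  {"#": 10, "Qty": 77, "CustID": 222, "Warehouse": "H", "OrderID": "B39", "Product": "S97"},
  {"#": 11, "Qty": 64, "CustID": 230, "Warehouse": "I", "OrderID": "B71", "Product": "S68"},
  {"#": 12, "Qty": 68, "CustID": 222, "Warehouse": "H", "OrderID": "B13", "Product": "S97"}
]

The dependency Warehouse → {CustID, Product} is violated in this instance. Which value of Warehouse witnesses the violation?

I

Warehouse=I: rows 1, 3, 9, 11 → {CustID,Product} takes values {(217, S14), (230, S68)} — violation
Warehouse=B: rows 2, 5 → {CustID,Product} = (219, S53), (219, S53) ✓
Warehouse=K: row 4 → {CustID,Product} = (224, S95) ✓
Warehouse=G: rows 6, 8 → {CustID,Product} = (235, S43), (235, S43) ✓
Warehouse=H: rows 7, 10, 12 → {CustID,Product} = (222, S97), (222, S97), (222, S97) ✓
The only Warehouse value with inconsistent RHS is Warehouse=I.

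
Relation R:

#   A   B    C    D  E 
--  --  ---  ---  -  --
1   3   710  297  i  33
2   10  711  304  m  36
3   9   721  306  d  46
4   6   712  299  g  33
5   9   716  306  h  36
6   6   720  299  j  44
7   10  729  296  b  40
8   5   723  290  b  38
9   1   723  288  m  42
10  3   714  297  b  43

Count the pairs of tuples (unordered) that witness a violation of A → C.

A=3: all 2 rows agree on C — 0 pairs.
A=10: violating pairs (2,7) — 1 pair.
A=9: all 2 rows agree on C — 0 pairs.
A=6: all 2 rows agree on C — 0 pairs.

1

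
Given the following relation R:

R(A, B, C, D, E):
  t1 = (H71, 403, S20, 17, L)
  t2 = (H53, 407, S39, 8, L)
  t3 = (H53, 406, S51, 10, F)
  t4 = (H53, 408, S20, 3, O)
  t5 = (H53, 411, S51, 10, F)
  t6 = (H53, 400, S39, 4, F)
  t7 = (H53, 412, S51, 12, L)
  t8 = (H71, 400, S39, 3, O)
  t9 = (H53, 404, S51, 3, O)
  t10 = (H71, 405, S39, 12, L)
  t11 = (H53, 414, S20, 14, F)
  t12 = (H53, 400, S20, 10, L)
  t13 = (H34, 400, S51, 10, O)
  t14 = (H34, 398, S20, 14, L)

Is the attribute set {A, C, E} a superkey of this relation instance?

Rows 3 and 5 have the same {A, C, E} value (A=H53, C=S51, E=F) but are distinct tuples, so {A, C, E} does not determine every attribute — not a superkey.

No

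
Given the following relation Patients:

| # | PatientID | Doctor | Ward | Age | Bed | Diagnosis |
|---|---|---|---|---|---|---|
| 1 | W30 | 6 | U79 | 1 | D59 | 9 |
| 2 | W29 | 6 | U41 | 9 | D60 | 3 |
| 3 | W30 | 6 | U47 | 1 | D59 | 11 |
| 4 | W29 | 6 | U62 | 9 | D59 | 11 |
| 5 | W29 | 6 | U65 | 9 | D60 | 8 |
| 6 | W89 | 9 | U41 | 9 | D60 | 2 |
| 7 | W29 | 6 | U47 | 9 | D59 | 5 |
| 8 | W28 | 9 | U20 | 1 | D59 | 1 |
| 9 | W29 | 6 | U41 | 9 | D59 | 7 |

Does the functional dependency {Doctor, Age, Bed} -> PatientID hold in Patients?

(Doctor=6, Age=1, Bed=D59): rows 1, 3 → PatientID = W30, W30 ✓
(Doctor=6, Age=9, Bed=D60): rows 2, 5 → PatientID = W29, W29 ✓
(Doctor=6, Age=9, Bed=D59): rows 4, 7, 9 → PatientID = W29, W29, W29 ✓
(Doctor=9, Age=9, Bed=D60): row 6 → PatientID = W89 ✓
(Doctor=9, Age=1, Bed=D59): row 8 → PatientID = W28 ✓
Every {Doctor, Age, Bed} value is associated with a single PatientID value, so {Doctor, Age, Bed} -> PatientID holds.

Yes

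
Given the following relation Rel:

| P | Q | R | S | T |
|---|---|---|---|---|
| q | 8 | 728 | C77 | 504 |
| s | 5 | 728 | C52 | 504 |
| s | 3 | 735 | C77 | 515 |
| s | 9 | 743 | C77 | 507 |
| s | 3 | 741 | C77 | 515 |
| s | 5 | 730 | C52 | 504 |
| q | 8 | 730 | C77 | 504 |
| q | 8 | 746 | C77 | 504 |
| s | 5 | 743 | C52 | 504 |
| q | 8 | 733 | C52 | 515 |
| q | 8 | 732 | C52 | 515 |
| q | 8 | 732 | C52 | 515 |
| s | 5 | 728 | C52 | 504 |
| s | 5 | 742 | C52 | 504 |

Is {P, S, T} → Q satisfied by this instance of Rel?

Yes

(P=q, S=C77, T=504): 3 rows → Q = 8, 8, 8 ✓
(P=s, S=C52, T=504): 5 rows → Q = 5, 5, 5, 5, 5 ✓
(P=s, S=C77, T=515): 2 rows → Q = 3, 3 ✓
(P=s, S=C77, T=507): 1 row → Q = 9 ✓
(P=q, S=C52, T=515): 3 rows → Q = 8, 8, 8 ✓
Every {P, S, T} value is associated with a single Q value, so {P, S, T} → Q holds.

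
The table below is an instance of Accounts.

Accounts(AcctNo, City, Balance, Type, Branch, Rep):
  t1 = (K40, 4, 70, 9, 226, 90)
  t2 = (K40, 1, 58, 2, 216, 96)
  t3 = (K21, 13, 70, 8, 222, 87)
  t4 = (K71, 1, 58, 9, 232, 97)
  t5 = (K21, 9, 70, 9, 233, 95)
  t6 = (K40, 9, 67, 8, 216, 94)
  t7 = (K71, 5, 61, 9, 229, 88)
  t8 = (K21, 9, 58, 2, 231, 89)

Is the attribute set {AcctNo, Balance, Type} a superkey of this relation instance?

Yes

All 8 rows have distinct {AcctNo, Balance, Type} values, so {AcctNo, Balance, Type} → (all attributes) holds and {AcctNo, Balance, Type} is a superkey.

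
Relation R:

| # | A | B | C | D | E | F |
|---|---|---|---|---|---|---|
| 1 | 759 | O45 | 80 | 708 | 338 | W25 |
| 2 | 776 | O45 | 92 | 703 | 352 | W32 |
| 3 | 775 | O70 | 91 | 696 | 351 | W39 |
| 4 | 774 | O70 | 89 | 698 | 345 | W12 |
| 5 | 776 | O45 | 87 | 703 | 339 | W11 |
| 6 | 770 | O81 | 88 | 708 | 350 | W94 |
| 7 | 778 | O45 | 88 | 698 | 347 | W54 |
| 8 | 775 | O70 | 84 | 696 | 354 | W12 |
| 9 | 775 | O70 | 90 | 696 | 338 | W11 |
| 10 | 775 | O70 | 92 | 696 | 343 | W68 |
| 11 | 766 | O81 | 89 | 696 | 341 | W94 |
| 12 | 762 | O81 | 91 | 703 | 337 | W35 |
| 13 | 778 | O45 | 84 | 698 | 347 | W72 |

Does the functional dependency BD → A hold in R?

(B=O45, D=708): row 1 → A = 759 ✓
(B=O45, D=703): rows 2, 5 → A = 776, 776 ✓
(B=O70, D=696): rows 3, 8, 9, 10 → A = 775, 775, 775, 775 ✓
(B=O70, D=698): row 4 → A = 774 ✓
(B=O81, D=708): row 6 → A = 770 ✓
(B=O45, D=698): rows 7, 13 → A = 778, 778 ✓
(B=O81, D=696): row 11 → A = 766 ✓
(B=O81, D=703): row 12 → A = 762 ✓
Every BD value is associated with a single A value, so BD → A holds.

Yes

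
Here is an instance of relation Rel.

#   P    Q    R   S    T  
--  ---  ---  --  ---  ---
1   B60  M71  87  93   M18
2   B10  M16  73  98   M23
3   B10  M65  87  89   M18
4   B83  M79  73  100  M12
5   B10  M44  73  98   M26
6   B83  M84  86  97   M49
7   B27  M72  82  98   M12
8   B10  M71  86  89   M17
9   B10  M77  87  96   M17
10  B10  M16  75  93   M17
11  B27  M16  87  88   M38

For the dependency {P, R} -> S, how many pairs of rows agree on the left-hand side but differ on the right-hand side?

(P=B10, R=73): all 2 rows agree on S — 0 pairs.
(P=B10, R=87): violating pairs (3,9) — 1 pair.

1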